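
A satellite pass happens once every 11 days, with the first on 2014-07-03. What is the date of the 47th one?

The 47th occurrence is 46 intervals after the first: 46 × 11 = 506 days after 2014-07-03.
July has 31 days — 28 days to the end of July leaves 478.
From end of July to end of 2014 is 153 days (325 left).
January has 31 days (294 left).
February has 28 days (266 left).
March has 31 days (235 left).
April has 30 days (205 left).
May has 31 days (174 left).
June has 30 days (144 left).
July has 31 days (113 left).
August has 31 days (82 left).
September has 30 days (52 left).
October has 31 days (21 left).
21 days into November → 2015-11-21.

2015-11-21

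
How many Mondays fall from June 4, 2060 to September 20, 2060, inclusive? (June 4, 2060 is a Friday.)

June 4, 2060 is a Friday; the first Monday on or after it is June 7, 2060 (3 days later).
From June 7, 2060 to September 20, 2060: 23 + 31 + 31 + 20 = 105 days (rest of June, July, August, September).
105 ÷ 7 = 15 full weeks with remainder 0, so 15 more Mondays after the first → 16.

16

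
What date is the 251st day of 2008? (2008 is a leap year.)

Jan has 31 days (251 − 31 = 220 remain).
Feb has 29 days (220 − 29 = 191 remain).
Mar has 31 days (191 − 31 = 160 remain).
Apr has 30 days (160 − 30 = 130 remain).
May has 31 days (130 − 31 = 99 remain).
Jun has 30 days (99 − 30 = 69 remain).
Jul has 31 days (69 − 31 = 38 remain).
Aug has 31 days (38 − 31 = 7 remain).
7 into Sep → Sep 7.

Sep 7, 2008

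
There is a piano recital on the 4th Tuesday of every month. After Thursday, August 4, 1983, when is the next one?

August 1983 starts on a Monday; its first Tuesday is the 2nd, so the 4th Tuesday is the 23rd — August 23, 1983.
August 23, 1983 is after August 4, 1983, so that is the next one.

August 23, 1983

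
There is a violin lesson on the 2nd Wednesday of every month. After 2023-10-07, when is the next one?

October 2023 starts on a Sunday; its first Wednesday is the 4th, so the 2nd Wednesday is the 11th — 2023-10-11.
2023-10-11 is after 2023-10-07, so that is the next one.

2023-10-11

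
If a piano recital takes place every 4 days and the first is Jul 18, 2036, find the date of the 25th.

The 25th occurrence is 24 intervals after the first: 24 × 4 = 96 days after Jul 18, 2036.
Jul has 31 days — 13 days to the end of Jul leaves 83.
Aug has 31 days (52 left).
Sep has 30 days (22 left).
22 days into Oct → Oct 22, 2036.

Oct 22, 2036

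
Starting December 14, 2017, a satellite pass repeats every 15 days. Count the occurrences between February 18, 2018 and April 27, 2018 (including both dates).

4

Occurrences land 15·i days after December 14, 2017 for i = 0, 1, 2, …
February 18, 2018 is 66 days after the start; 66 ÷ 15 = 4 remainder 6; since the remainder is 6, round up to i = 5. First occurrence in the window: #6 on February 27, 2018 (5×15 = 75 days in).
April 27, 2018 is 134 days after the start; 134 ÷ 15 = 8 remainder 14. Last occurrence in the window: #9 on April 13, 2018.
Occurrences #6 through #9: 4 in total.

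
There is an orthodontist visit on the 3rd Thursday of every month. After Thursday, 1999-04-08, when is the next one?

1999-04-15

April 1999 starts on a Thursday; its first Thursday is the 1st, so the 3rd Thursday is the 15th — 1999-04-15.
1999-04-15 is after 1999-04-08, so that is the next one.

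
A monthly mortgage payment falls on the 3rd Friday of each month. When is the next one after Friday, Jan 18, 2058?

Feb 15, 2058

Jan 2058 starts on a Tuesday; its first Friday is the 4th, so the 3rd Friday is the 18th — Jan 18, 2058.
That is not after Jan 18, 2058, so look at Feb 2058.
Feb 2058 starts on a Friday; its first Friday is the 1st, so the 3rd Friday is the 15th — Feb 15, 2058.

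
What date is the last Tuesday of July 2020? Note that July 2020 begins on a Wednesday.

July 2020 begins on a Wednesday, so the first Tuesday is July 7 (6 days later).
July 2020 has 31 days. Adding weeks: 7, 14, 21, 28 — the last one ≤ 31 is the 28th.

2020-07-28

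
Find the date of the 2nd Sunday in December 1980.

The first Sunday of December 1980 is December 7.
The 2nd Sunday is 1 weeks later: 7 + 7 = 14.

December 14, 1980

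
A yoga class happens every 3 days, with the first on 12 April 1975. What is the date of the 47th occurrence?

The 47th occurrence is 46 intervals after the first: 46 × 3 = 138 days after 12 April 1975.
April has 30 days — 18 days to the end of April leaves 120.
May has 31 days (89 left).
June has 30 days (59 left).
July has 31 days (28 left).
28 days into August → 28 August 1975.

28 August 1975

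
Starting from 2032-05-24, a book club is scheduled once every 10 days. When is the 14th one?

2032-10-01

The 14th occurrence is 13 intervals after the first: 13 × 10 = 130 days after 2032-05-24.
May has 31 days — 7 days to the end of May leaves 123.
June has 30 days (93 left).
July has 31 days (62 left).
August has 31 days (31 left).
September has 30 days (1 left).
1 day into October → 2032-10-01.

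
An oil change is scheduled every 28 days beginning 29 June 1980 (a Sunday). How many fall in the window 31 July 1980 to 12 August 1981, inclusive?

13

Occurrences land 28·i days after 29 June 1980 for i = 0, 1, 2, …
31 July 1980 is 32 days after the start; 32 ÷ 28 = 1 remainder 4; since the remainder is 4, round up to i = 2. First occurrence in the window: #3 on 24 August 1980 (2×28 = 56 days in).
12 August 1981 is 409 days after the start; 409 ÷ 28 = 14 remainder 17. Last occurrence in the window: #15 on 26 July 1981.
Occurrences #3 through #15: 13 in total.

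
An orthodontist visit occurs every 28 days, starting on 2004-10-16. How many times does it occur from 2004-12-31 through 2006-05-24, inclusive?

18

Occurrences land 28·i days after 2004-10-16 for i = 0, 1, 2, …
2004-12-31 is 76 days after the start; 76 ÷ 28 = 2 remainder 20; since the remainder is 20, round up to i = 3. First occurrence in the window: #4 on 2005-01-08 (3×28 = 84 days in).
2006-05-24 is 585 days after the start; 585 ÷ 28 = 20 remainder 25. Last occurrence in the window: #21 on 2006-04-29.
Occurrences #4 through #21: 18 in total.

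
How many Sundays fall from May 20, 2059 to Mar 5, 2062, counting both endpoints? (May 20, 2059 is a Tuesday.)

146

May 20, 2059 is a Tuesday; the first Sunday on or after it is May 25, 2059 (5 days later).
From May 25, 2059 to Mar 5, 2062: 220 + 366 + 365 + 64 = 1015 days (rest of 2059, 2060, 2061, to Mar 5, 2062 in 2062).
1015 ÷ 7 = 145 full weeks with remainder 0, so 145 more Sundays after the first → 146.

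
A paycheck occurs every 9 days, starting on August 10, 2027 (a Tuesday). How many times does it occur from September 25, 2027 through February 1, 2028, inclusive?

Occurrences land 9·i days after August 10, 2027 for i = 0, 1, 2, …
September 25, 2027 is 46 days after the start; 46 ÷ 9 = 5 remainder 1; since the remainder is 1, round up to i = 6. First occurrence in the window: #7 on October 3, 2027 (6×9 = 54 days in).
February 1, 2028 is 175 days after the start; 175 ÷ 9 = 19 remainder 4. Last occurrence in the window: #20 on January 28, 2028.
Occurrences #7 through #20: 14 in total.

14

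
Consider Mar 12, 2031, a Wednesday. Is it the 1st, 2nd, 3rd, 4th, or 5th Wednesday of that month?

2nd

Day 12 falls in week ⌈12/7⌉ of the month.
Days 1–7 hold the 1st Wednesday, 8–14 the 2nd, 15–21 the 3rd, 22–28 the 4th, 29–31 the 5th.
12 is in the range for the 2nd.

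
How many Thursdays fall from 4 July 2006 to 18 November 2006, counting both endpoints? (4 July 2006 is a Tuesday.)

20

4 July 2006 is a Tuesday; the first Thursday on or after it is 6 July 2006 (2 days later).
From 6 July 2006 to 18 November 2006: 25 + 31 + 30 + 31 + 18 = 135 days (rest of July, August, September, October, November).
135 ÷ 7 = 19 full weeks with remainder 2, so 19 more Thursdays after the first → 20.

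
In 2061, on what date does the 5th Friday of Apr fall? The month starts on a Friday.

Apr 29, 2061

Apr 2061 begins on a Friday, so the first Friday is Apr 1.
The 5th Friday is 4 weeks later: 1 + 28 = 29.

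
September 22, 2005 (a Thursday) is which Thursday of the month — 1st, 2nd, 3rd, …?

4th

Day 22 falls in week ⌈22/7⌉ of the month.
Days 1–7 hold the 1st Thursday, 8–14 the 2nd, 15–21 the 3rd, 22–28 the 4th, 29–31 the 5th.
22 is in the range for the 4th.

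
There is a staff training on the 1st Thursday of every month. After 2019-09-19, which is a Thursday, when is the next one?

2019-10-03

September 2019 starts on a Sunday, so its 1st Thursday is 2019-09-05 (4 days in).
That is not after 2019-09-19, so look at October 2019.
October 2019 starts on a Tuesday, so its 1st Thursday is 2019-10-03 (2 days in).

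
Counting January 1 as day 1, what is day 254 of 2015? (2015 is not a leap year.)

11 September 2015

January has 31 days (254 − 31 = 223 remain).
February has 28 days (223 − 28 = 195 remain).
March has 31 days (195 − 31 = 164 remain).
April has 30 days (164 − 30 = 134 remain).
May has 31 days (134 − 31 = 103 remain).
June has 30 days (103 − 30 = 73 remain).
July has 31 days (73 − 31 = 42 remain).
August has 31 days (42 − 31 = 11 remain).
11 into September → September 11.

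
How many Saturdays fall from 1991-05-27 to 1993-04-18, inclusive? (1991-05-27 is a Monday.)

99

1991-05-27 is a Monday; the first Saturday on or after it is 1991-06-01 (5 days later).
From 1991-06-01 to 1993-04-18: 213 + 366 + 108 = 687 days (rest of 1991, 1992, to 1993-04-18 in 1993).
687 ÷ 7 = 98 full weeks with remainder 1, so 98 more Saturdays after the first → 99.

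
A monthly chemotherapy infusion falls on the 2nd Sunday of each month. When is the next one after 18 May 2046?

May 2046 starts on a Tuesday; its first Sunday is the 6th, so the 2nd Sunday is the 13th — 13 May 2046.
That is not after 18 May 2046, so look at June 2046.
June 2046 starts on a Friday; its first Sunday is the 3rd, so the 2nd Sunday is the 10th — 10 June 2046.

10 June 2046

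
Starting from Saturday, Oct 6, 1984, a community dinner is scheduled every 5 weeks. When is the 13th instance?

Nov 30, 1985

The 13th occurrence is 12 intervals after the first: 12 × 35 = 420 days after Oct 6, 1984.
Oct has 31 days — 25 days to the end of Oct leaves 395.
Nov has 30 days (365 left).
Dec has 31 days (334 left).
Jan has 31 days (303 left).
Feb has 28 days (275 left).
Mar has 31 days (244 left).
Apr has 30 days (214 left).
May has 31 days (183 left).
Jun has 30 days (153 left).
Jul has 31 days (122 left).
Aug has 31 days (91 left).
Sep has 30 days (61 left).
Oct has 31 days (30 left).
30 days into Nov → Nov 30, 1985.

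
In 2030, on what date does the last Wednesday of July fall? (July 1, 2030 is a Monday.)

31 July 2030

July 2030 begins on a Monday, so the first Wednesday is July 3 (2 days later).
July 2030 has 31 days. Adding weeks: 3, 10, 17, 24, 31 — the last one ≤ 31 is the 31st.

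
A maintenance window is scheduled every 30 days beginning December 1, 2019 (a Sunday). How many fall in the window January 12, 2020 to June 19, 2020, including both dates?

Occurrences land 30·i days after December 1, 2019 for i = 0, 1, 2, …
January 12, 2020 is 42 days after the start; 42 ÷ 30 = 1 remainder 12; since the remainder is 12, round up to i = 2. First occurrence in the window: #3 on January 30, 2020 (2×30 = 60 days in).
June 19, 2020 is 201 days after the start; 201 ÷ 30 = 6 remainder 21. Last occurrence in the window: #7 on May 29, 2020.
Occurrences #3 through #7: 5 in total.

5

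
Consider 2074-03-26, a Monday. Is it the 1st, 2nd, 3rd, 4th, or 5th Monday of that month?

4th

Day 26 falls in week ⌈26/7⌉ of the month.
Days 1–7 hold the 1st Monday, 8–14 the 2nd, 15–21 the 3rd, 22–28 the 4th, 29–31 the 5th.
26 is in the range for the 4th.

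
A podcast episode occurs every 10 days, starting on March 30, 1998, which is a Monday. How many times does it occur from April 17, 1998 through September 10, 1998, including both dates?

Occurrences land 10·i days after March 30, 1998 for i = 0, 1, 2, …
April 17, 1998 is 18 days after the start; 18 ÷ 10 = 1 remainder 8; since the remainder is 8, round up to i = 2. First occurrence in the window: #3 on April 19, 1998 (2×10 = 20 days in).
September 10, 1998 is 164 days after the start; 164 ÷ 10 = 16 remainder 4. Last occurrence in the window: #17 on September 6, 1998.
Occurrences #3 through #17: 15 in total.

15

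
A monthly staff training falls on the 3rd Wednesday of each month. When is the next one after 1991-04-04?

April 1991 starts on a Monday; its first Wednesday is the 3rd, so the 3rd Wednesday is the 17th — 1991-04-17.
1991-04-17 is after 1991-04-04, so that is the next one.

1991-04-17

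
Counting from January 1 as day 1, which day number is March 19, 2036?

79

Days in months before March: 31 + 29 = 60.
Plus 19 days into March → day 79.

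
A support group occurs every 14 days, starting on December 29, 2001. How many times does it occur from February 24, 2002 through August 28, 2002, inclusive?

13

Occurrences land 14·i days after December 29, 2001 for i = 0, 1, 2, …
February 24, 2002 is 57 days after the start; 57 ÷ 14 = 4 remainder 1; since the remainder is 1, round up to i = 5. First occurrence in the window: #6 on March 9, 2002 (5×14 = 70 days in).
August 28, 2002 is 242 days after the start; 242 ÷ 14 = 17 remainder 4. Last occurrence in the window: #18 on August 24, 2002.
Occurrences #6 through #18: 13 in total.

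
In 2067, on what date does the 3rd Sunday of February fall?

2067-02-20

The first Sunday of February 2067 is February 6.
The 3rd Sunday is 2 weeks later: 6 + 14 = 20.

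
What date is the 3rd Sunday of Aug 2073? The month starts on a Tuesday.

Aug 2073 begins on a Tuesday, so the first Sunday is Aug 6 (5 days later).
The 3rd Sunday is 2 weeks later: 6 + 14 = 20.

Aug 20, 2073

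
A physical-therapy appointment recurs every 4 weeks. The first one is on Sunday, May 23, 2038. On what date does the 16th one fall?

July 17, 2039

The 16th occurrence is 15 intervals after the first: 15 × 28 = 420 days after May 23, 2038.
May has 31 days — 8 days to the end of May leaves 412.
From end of May to end of 2038 is 214 days (198 left).
January has 31 days (167 left).
February has 28 days (139 left).
March has 31 days (108 left).
April has 30 days (78 left).
May has 31 days (47 left).
June has 30 days (17 left).
17 days into July → July 17, 2039.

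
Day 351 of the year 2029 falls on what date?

17 December 2029

January has 31 days (351 − 31 = 320 remain).
February has 28 days (320 − 28 = 292 remain).
March has 31 days (292 − 31 = 261 remain).
April has 30 days (261 − 30 = 231 remain).
May has 31 days (231 − 31 = 200 remain).
June has 30 days (200 − 30 = 170 remain).
July has 31 days (170 − 31 = 139 remain).
August has 31 days (139 − 31 = 108 remain).
September has 30 days (108 − 30 = 78 remain).
October has 31 days (78 − 31 = 47 remain).
November has 30 days (47 − 30 = 17 remain).
17 into December → December 17.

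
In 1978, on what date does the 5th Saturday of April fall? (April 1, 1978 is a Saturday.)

April 29, 1978

April 1978 begins on a Saturday, so the first Saturday is April 1.
The 5th Saturday is 4 weeks later: 1 + 28 = 29.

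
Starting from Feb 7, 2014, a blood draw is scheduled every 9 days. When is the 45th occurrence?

The 45th occurrence is 44 intervals after the first: 44 × 9 = 396 days after Feb 7, 2014.
Feb has 28 days — 21 days to the end of Feb leaves 375.
Mar has 31 days (344 left).
Apr has 30 days (314 left).
May has 31 days (283 left).
Jun has 30 days (253 left).
Jul has 31 days (222 left).
Aug has 31 days (191 left).
Sep has 30 days (161 left).
Oct has 31 days (130 left).
Nov has 30 days (100 left).
Dec has 31 days (69 left).
Jan has 31 days (38 left).
Feb has 28 days (10 left).
10 days into Mar → Mar 10, 2015.

Mar 10, 2015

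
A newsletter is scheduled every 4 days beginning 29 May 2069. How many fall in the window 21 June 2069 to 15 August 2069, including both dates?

Occurrences land 4·i days after 29 May 2069 for i = 0, 1, 2, …
21 June 2069 is 23 days after the start; 23 ÷ 4 = 5 remainder 3; since the remainder is 3, round up to i = 6. First occurrence in the window: #7 on 22 June 2069 (6×4 = 24 days in).
15 August 2069 is 78 days after the start; 78 ÷ 4 = 19 remainder 2. Last occurrence in the window: #20 on 13 August 2069.
Occurrences #7 through #20: 14 in total.

14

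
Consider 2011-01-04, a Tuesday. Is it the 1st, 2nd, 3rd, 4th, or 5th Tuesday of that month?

Day 4 falls in week ⌈4/7⌉ of the month.
Days 1–7 hold the 1st Tuesday, 8–14 the 2nd, 15–21 the 3rd, 22–28 the 4th, 29–31 the 5th.
4 is in the range for the 1st.

1st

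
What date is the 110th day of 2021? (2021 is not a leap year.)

April 20, 2021

January has 31 days (110 − 31 = 79 remain).
February has 28 days (79 − 28 = 51 remain).
March has 31 days (51 − 31 = 20 remain).
20 into April → April 20.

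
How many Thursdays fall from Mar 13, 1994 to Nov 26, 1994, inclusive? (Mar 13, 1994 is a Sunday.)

Mar 13, 1994 is a Sunday; the first Thursday on or after it is Mar 17, 1994 (4 days later).
From Mar 17, 1994 to Nov 26, 1994: 14 + 30 + 31 + 30 + 31 + 31 + 30 + 31 + 26 = 254 days (rest of Mar, Apr, May, Jun, Jul, Aug, Sep, Oct, Nov).
254 ÷ 7 = 36 full weeks with remainder 2, so 36 more Thursdays after the first → 37.

37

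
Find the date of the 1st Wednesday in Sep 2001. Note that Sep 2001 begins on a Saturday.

Sep 2001 begins on a Saturday, so the first Wednesday is Sep 5 (4 days later).

Sep 5, 2001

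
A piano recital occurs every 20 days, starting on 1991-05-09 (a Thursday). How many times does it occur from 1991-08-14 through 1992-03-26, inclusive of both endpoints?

12

Occurrences land 20·i days after 1991-05-09 for i = 0, 1, 2, …
1991-08-14 is 97 days after the start; 97 ÷ 20 = 4 remainder 17; since the remainder is 17, round up to i = 5. First occurrence in the window: #6 on 1991-08-17 (5×20 = 100 days in).
1992-03-26 is 322 days after the start; 322 ÷ 20 = 16 remainder 2. Last occurrence in the window: #17 on 1992-03-24.
Occurrences #6 through #17: 12 in total.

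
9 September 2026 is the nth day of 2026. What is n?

252

Days in months before September: 31 + 28 + 31 + 30 + 31 + 30 + 31 + 31 = 243.
Plus 9 days into September → day 252.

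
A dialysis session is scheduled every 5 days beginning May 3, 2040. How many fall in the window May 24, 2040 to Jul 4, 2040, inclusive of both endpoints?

8

Occurrences land 5·i days after May 3, 2040 for i = 0, 1, 2, …
May 24, 2040 is 21 days after the start; 21 ÷ 5 = 4 remainder 1; since the remainder is 1, round up to i = 5. First occurrence in the window: #6 on May 28, 2040 (5×5 = 25 days in).
Jul 4, 2040 is 62 days after the start; 62 ÷ 5 = 12 remainder 2. Last occurrence in the window: #13 on Jul 2, 2040.
Occurrences #6 through #13: 8 in total.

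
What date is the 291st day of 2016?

Jan has 31 days (291 − 31 = 260 remain).
Feb has 29 days (260 − 29 = 231 remain).
Mar has 31 days (231 − 31 = 200 remain).
Apr has 30 days (200 − 30 = 170 remain).
May has 31 days (170 − 31 = 139 remain).
Jun has 30 days (139 − 30 = 109 remain).
Jul has 31 days (109 − 31 = 78 remain).
Aug has 31 days (78 − 31 = 47 remain).
Sep has 30 days (47 − 30 = 17 remain).
17 into Oct → Oct 17.

Oct 17, 2016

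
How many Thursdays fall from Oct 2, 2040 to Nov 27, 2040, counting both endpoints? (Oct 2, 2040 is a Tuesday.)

Oct 2, 2040 is a Tuesday; the first Thursday on or after it is Oct 4, 2040 (2 days later).
From Oct 4, 2040 to Nov 27, 2040: 27 + 27 = 54 days (rest of Oct, Nov).
54 ÷ 7 = 7 full weeks with remainder 5, so 7 more Thursdays after the first → 8.

8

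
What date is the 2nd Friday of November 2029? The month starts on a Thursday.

November 2029 begins on a Thursday, so the first Friday is November 2 (1 day later).
The 2nd Friday is 1 weeks later: 2 + 7 = 9.

2029-11-09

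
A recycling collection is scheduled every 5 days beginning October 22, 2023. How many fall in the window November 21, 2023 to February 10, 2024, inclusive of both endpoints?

17

Occurrences land 5·i days after October 22, 2023 for i = 0, 1, 2, …
November 21, 2023 is 30 days after the start; 30 ÷ 5 = 6 remainder 0. First occurrence in the window: #7 on November 21, 2023 (6×5 = 30 days in).
February 10, 2024 is 111 days after the start; 111 ÷ 5 = 22 remainder 1. Last occurrence in the window: #23 on February 9, 2024.
Occurrences #7 through #23: 17 in total.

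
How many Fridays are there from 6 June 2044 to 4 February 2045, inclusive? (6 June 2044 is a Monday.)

6 June 2044 is a Monday; the first Friday on or after it is 10 June 2044 (4 days later).
From 10 June 2044 to 4 February 2045: 20 + 31 + 31 + 30 + 31 + 30 + 31 + 31 + 4 = 239 days (rest of June, July, August, September, October, November, December, January, February).
239 ÷ 7 = 34 full weeks with remainder 1, so 34 more Fridays after the first → 35.

35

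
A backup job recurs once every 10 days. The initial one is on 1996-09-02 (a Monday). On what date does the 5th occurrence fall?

1996-10-12

The 5th occurrence is 4 intervals after the first: 4 × 10 = 40 days after 1996-09-02.
September has 30 days — 28 days to the end of September leaves 12.
12 days into October → 1996-10-12.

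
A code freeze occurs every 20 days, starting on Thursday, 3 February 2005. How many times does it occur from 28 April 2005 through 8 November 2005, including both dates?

Occurrences land 20·i days after 3 February 2005 for i = 0, 1, 2, …
28 April 2005 is 84 days after the start; 84 ÷ 20 = 4 remainder 4; since the remainder is 4, round up to i = 5. First occurrence in the window: #6 on 14 May 2005 (5×20 = 100 days in).
8 November 2005 is 278 days after the start; 278 ÷ 20 = 13 remainder 18. Last occurrence in the window: #14 on 21 October 2005.
Occurrences #6 through #14: 9 in total.

9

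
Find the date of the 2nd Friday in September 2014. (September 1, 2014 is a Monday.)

September 2014 begins on a Monday, so the first Friday is September 5 (4 days later).
The 2nd Friday is 1 weeks later: 5 + 7 = 12.

12 September 2014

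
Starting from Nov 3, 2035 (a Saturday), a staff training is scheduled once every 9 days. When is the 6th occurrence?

Dec 18, 2035

The 6th occurrence is 5 intervals after the first: 5 × 9 = 45 days after Nov 3, 2035.
Nov has 30 days — 27 days to the end of Nov leaves 18.
18 days into Dec → Dec 18, 2035.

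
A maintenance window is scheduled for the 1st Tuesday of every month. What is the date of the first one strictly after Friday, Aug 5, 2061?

Aug 2061 starts on a Monday, so its 1st Tuesday is Aug 2, 2061 (1 day in).
That is not after Aug 5, 2061, so look at Sep 2061.
Sep 2061 starts on a Thursday, so its 1st Tuesday is Sep 6, 2061 (5 days in).

Sep 6, 2061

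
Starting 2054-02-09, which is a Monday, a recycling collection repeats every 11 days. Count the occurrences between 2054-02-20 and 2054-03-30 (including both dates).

Occurrences land 11·i days after 2054-02-09 for i = 0, 1, 2, …
2054-02-20 is 11 days after the start; 11 ÷ 11 = 1 remainder 0. First occurrence in the window: #2 on 2054-02-20 (1×11 = 11 days in).
2054-03-30 is 49 days after the start; 49 ÷ 11 = 4 remainder 5. Last occurrence in the window: #5 on 2054-03-25.
Occurrences #2 through #5: 4 in total.

4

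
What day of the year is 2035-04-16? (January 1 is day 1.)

Days in months before April: 31 + 28 + 31 = 90.
Plus 16 days into April → day 106.

106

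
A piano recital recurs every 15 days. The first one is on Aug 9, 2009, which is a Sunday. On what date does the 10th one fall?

The 10th occurrence is 9 intervals after the first: 9 × 15 = 135 days after Aug 9, 2009.
Aug has 31 days — 22 days to the end of Aug leaves 113.
Sep has 30 days (83 left).
Oct has 31 days (52 left).
Nov has 30 days (22 left).
22 days into Dec → Dec 22, 2009.

Dec 22, 2009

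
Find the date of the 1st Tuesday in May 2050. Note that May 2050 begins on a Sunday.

May 2050 begins on a Sunday, so the first Tuesday is May 3 (2 days later).

May 3, 2050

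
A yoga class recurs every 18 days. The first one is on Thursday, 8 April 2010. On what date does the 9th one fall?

30 August 2010

The 9th occurrence is 8 intervals after the first: 8 × 18 = 144 days after 8 April 2010.
April has 30 days — 22 days to the end of April leaves 122.
May has 31 days (91 left).
June has 30 days (61 left).
July has 31 days (30 left).
30 days into August → 30 August 2010.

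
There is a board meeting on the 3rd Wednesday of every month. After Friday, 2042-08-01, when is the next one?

2042-08-20

August 2042 starts on a Friday; its first Wednesday is the 6th, so the 3rd Wednesday is the 20th — 2042-08-20.
2042-08-20 is after 2042-08-01, so that is the next one.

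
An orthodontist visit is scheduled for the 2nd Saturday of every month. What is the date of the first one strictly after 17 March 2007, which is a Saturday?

March 2007 starts on a Thursday; its first Saturday is the 3rd, so the 2nd Saturday is the 10th — 10 March 2007.
That is not after 17 March 2007, so look at April 2007.
April 2007 starts on a Sunday; its first Saturday is the 7th, so the 2nd Saturday is the 14th — 14 April 2007.

14 April 2007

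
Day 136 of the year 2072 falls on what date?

15 May 2072

January has 31 days (136 − 31 = 105 remain).
February has 29 days (105 − 29 = 76 remain).
March has 31 days (76 − 31 = 45 remain).
April has 30 days (45 − 30 = 15 remain).
15 into May → May 15.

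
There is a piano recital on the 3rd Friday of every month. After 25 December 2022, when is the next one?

December 2022 starts on a Thursday; its first Friday is the 2nd, so the 3rd Friday is the 16th — 16 December 2022.
That is not after 25 December 2022, so look at January 2023.
January 2023 starts on a Sunday; its first Friday is the 6th, so the 3rd Friday is the 20th — 20 January 2023.

20 January 2023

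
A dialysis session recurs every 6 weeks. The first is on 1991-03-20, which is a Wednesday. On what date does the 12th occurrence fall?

1992-06-24

The 12th occurrence is 11 intervals after the first: 11 × 42 = 462 days after 1991-03-20.
March has 31 days — 11 days to the end of March leaves 451.
From end of March to end of 1991 is 275 days (176 left).
January has 31 days (145 left).
February has 29 days (116 left).
March has 31 days (85 left).
April has 30 days (55 left).
May has 31 days (24 left).
24 days into June → 1992-06-24.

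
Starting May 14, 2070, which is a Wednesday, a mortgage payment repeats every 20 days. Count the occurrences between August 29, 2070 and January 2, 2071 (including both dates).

6

Occurrences land 20·i days after May 14, 2070 for i = 0, 1, 2, …
August 29, 2070 is 107 days after the start; 107 ÷ 20 = 5 remainder 7; since the remainder is 7, round up to i = 6. First occurrence in the window: #7 on September 11, 2070 (6×20 = 120 days in).
January 2, 2071 is 233 days after the start; 233 ÷ 20 = 11 remainder 13. Last occurrence in the window: #12 on December 20, 2070.
Occurrences #7 through #12: 6 in total.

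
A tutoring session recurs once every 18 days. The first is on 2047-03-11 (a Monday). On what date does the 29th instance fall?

2048-07-27

The 29th occurrence is 28 intervals after the first: 28 × 18 = 504 days after 2047-03-11.
March has 31 days — 20 days to the end of March leaves 484.
From end of March to end of 2047 is 275 days (209 left).
January has 31 days (178 left).
February has 29 days (149 left).
March has 31 days (118 left).
April has 30 days (88 left).
May has 31 days (57 left).
June has 30 days (27 left).
27 days into July → 2048-07-27.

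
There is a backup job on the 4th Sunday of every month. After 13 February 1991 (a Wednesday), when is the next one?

24 February 1991

February 1991 starts on a Friday; its first Sunday is the 3rd, so the 4th Sunday is the 24th — 24 February 1991.
24 February 1991 is after 13 February 1991, so that is the next one.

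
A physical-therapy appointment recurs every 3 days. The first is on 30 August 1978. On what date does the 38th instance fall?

19 December 1978

The 38th occurrence is 37 intervals after the first: 37 × 3 = 111 days after 30 August 1978.
August has 31 days — 1 day to the end of August leaves 110.
September has 30 days (80 left).
October has 31 days (49 left).
November has 30 days (19 left).
19 days into December → 19 December 1978.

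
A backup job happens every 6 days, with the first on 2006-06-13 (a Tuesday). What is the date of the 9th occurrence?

2006-07-31

The 9th occurrence is 8 intervals after the first: 8 × 6 = 48 days after 2006-06-13.
June has 30 days — 17 days to the end of June leaves 31.
31 days into July → 2006-07-31.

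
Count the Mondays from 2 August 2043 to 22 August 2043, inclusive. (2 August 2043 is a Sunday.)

3

2 August 2043 is a Sunday; the first Monday on or after it is 3 August 2043 (1 day later).
From 3 August 2043 to 22 August 2043 is 22 − 3 = 19 days.
19 ÷ 7 = 2 full weeks with remainder 5, so 2 more Mondays after the first → 3.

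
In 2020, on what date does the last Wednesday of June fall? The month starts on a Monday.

June 24, 2020

June 2020 begins on a Monday, so the first Wednesday is June 3 (2 days later).
June 2020 has 30 days. Adding weeks: 3, 10, 17, 24 — the last one ≤ 30 is the 24th.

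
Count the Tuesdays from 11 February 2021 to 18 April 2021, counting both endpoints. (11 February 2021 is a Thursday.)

9

11 February 2021 is a Thursday; the first Tuesday on or after it is 16 February 2021 (5 days later).
From 16 February 2021 to 18 April 2021: 12 + 31 + 18 = 61 days (rest of February, March, April).
61 ÷ 7 = 8 full weeks with remainder 5, so 8 more Tuesdays after the first → 9.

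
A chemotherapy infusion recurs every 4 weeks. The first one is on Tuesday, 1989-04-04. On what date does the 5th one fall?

The 5th occurrence is 4 intervals after the first: 4 × 28 = 112 days after 1989-04-04.
April has 30 days — 26 days to the end of April leaves 86.
May has 31 days (55 left).
June has 30 days (25 left).
25 days into July → 1989-07-25.

1989-07-25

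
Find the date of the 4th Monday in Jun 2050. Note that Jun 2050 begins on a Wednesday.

Jun 2050 begins on a Wednesday, so the first Monday is Jun 6 (5 days later).
The 4th Monday is 3 weeks later: 6 + 21 = 27.

Jun 27, 2050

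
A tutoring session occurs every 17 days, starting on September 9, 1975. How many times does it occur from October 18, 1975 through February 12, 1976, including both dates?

7

Occurrences land 17·i days after September 9, 1975 for i = 0, 1, 2, …
October 18, 1975 is 39 days after the start; 39 ÷ 17 = 2 remainder 5; since the remainder is 5, round up to i = 3. First occurrence in the window: #4 on October 30, 1975 (3×17 = 51 days in).
February 12, 1976 is 156 days after the start; 156 ÷ 17 = 9 remainder 3. Last occurrence in the window: #10 on February 9, 1976.
Occurrences #4 through #10: 7 in total.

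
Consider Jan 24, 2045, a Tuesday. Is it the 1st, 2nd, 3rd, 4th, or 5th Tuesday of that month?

Day 24 falls in week ⌈24/7⌉ of the month.
Days 1–7 hold the 1st Tuesday, 8–14 the 2nd, 15–21 the 3rd, 22–28 the 4th, 29–31 the 5th.
24 is in the range for the 4th.

4th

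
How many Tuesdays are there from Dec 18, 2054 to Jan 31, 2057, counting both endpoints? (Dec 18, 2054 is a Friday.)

Dec 18, 2054 is a Friday; the first Tuesday on or after it is Dec 22, 2054 (4 days later).
From Dec 22, 2054 to Jan 31, 2057: 9 + 365 + 366 + 31 = 771 days (rest of 2054, 2055, 2056, to Jan 31, 2057 in 2057).
771 ÷ 7 = 110 full weeks with remainder 1, so 110 more Tuesdays after the first → 111.

111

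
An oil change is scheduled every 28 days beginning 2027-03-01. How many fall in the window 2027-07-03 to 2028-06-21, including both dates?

13

Occurrences land 28·i days after 2027-03-01 for i = 0, 1, 2, …
2027-07-03 is 124 days after the start; 124 ÷ 28 = 4 remainder 12; since the remainder is 12, round up to i = 5. First occurrence in the window: #6 on 2027-07-19 (5×28 = 140 days in).
2028-06-21 is 478 days after the start; 478 ÷ 28 = 17 remainder 2. Last occurrence in the window: #18 on 2028-06-19.
Occurrences #6 through #18: 13 in total.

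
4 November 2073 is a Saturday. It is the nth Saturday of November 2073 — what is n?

1st

Day 4 falls in week ⌈4/7⌉ of the month.
Days 1–7 hold the 1st Saturday, 8–14 the 2nd, 15–21 the 3rd, 22–28 the 4th, 29–31 the 5th.
4 is in the range for the 1st.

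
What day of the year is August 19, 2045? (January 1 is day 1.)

Days in months before August: 31 + 28 + 31 + 30 + 31 + 30 + 31 = 212.
Plus 19 days into August → day 231.

231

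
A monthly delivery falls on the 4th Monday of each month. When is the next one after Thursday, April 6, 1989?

April 24, 1989

April 1989 starts on a Saturday; its first Monday is the 3rd, so the 4th Monday is the 24th — April 24, 1989.
April 24, 1989 is after April 6, 1989, so that is the next one.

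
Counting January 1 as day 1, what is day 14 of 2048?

2048-01-14

14 into January → January 14.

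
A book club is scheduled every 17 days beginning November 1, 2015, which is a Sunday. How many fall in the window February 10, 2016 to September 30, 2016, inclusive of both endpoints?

Occurrences land 17·i days after November 1, 2015 for i = 0, 1, 2, …
February 10, 2016 is 101 days after the start; 101 ÷ 17 = 5 remainder 16; since the remainder is 16, round up to i = 6. First occurrence in the window: #7 on February 11, 2016 (6×17 = 102 days in).
September 30, 2016 is 334 days after the start; 334 ÷ 17 = 19 remainder 11. Last occurrence in the window: #20 on September 19, 2016.
Occurrences #7 through #20: 14 in total.

14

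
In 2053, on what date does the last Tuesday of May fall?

May 2053 begins on a Thursday, so the first Tuesday is May 6 (5 days later).
May 2053 has 31 days. Adding weeks: 6, 13, 20, 27 — the last one ≤ 31 is the 27th.

May 27, 2053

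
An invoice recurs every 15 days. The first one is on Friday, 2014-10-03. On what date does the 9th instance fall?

2015-01-31

The 9th occurrence is 8 intervals after the first: 8 × 15 = 120 days after 2014-10-03.
October has 31 days — 28 days to the end of October leaves 92.
November has 30 days (62 left).
December has 31 days (31 left).
31 days into January → 2015-01-31.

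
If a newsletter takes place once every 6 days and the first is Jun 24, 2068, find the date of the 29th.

Dec 9, 2068

The 29th occurrence is 28 intervals after the first: 28 × 6 = 168 days after Jun 24, 2068.
Jun has 30 days — 6 days to the end of Jun leaves 162.
Jul has 31 days (131 left).
Aug has 31 days (100 left).
Sep has 30 days (70 left).
Oct has 31 days (39 left).
Nov has 30 days (9 left).
9 days into Dec → Dec 9, 2068.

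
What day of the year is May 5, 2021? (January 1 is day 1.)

Days in months before May: 31 + 28 + 31 + 30 = 120.
Plus 5 days into May → day 125.

125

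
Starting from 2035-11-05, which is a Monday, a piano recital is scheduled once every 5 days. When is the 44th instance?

The 44th occurrence is 43 intervals after the first: 43 × 5 = 215 days after 2035-11-05.
November has 30 days — 25 days to the end of November leaves 190.
December has 31 days (159 left).
January has 31 days (128 left).
February has 29 days (99 left).
March has 31 days (68 left).
April has 30 days (38 left).
May has 31 days (7 left).
7 days into June → 2036-06-07.

2036-06-07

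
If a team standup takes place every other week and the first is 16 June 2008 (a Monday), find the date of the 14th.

The 14th occurrence is 13 intervals after the first: 13 × 14 = 182 days after 16 June 2008.
June has 30 days — 14 days to the end of June leaves 168.
July has 31 days (137 left).
August has 31 days (106 left).
September has 30 days (76 left).
October has 31 days (45 left).
November has 30 days (15 left).
15 days into December → 15 December 2008.

15 December 2008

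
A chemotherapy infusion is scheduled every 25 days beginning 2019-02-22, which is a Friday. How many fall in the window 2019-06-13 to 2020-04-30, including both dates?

13

Occurrences land 25·i days after 2019-02-22 for i = 0, 1, 2, …
2019-06-13 is 111 days after the start; 111 ÷ 25 = 4 remainder 11; since the remainder is 11, round up to i = 5. First occurrence in the window: #6 on 2019-06-27 (5×25 = 125 days in).
2020-04-30 is 433 days after the start; 433 ÷ 25 = 17 remainder 8. Last occurrence in the window: #18 on 2020-04-22.
Occurrences #6 through #18: 13 in total.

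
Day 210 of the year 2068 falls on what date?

2068-07-28

January has 31 days (210 − 31 = 179 remain).
February has 29 days (179 − 29 = 150 remain).
March has 31 days (150 − 31 = 119 remain).
April has 30 days (119 − 30 = 89 remain).
May has 31 days (89 − 31 = 58 remain).
June has 30 days (58 − 30 = 28 remain).
28 into July → July 28.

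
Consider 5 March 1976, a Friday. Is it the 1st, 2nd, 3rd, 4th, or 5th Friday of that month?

1st

Day 5 falls in week ⌈5/7⌉ of the month.
Days 1–7 hold the 1st Friday, 8–14 the 2nd, 15–21 the 3rd, 22–28 the 4th, 29–31 the 5th.
5 is in the range for the 1st.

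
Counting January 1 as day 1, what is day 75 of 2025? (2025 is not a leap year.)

16 March 2025

January has 31 days (75 − 31 = 44 remain).
February has 28 days (44 − 28 = 16 remain).
16 into March → March 16.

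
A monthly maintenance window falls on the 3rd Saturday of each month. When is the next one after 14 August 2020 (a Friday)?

August 2020 starts on a Saturday; its first Saturday is the 1st, so the 3rd Saturday is the 15th — 15 August 2020.
15 August 2020 is after 14 August 2020, so that is the next one.

15 August 2020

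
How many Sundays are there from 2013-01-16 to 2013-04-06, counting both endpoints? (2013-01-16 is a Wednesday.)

11

2013-01-16 is a Wednesday; the first Sunday on or after it is 2013-01-20 (4 days later).
From 2013-01-20 to 2013-04-06: 11 + 28 + 31 + 6 = 76 days (rest of January, February, March, April).
76 ÷ 7 = 10 full weeks with remainder 6, so 10 more Sundays after the first → 11.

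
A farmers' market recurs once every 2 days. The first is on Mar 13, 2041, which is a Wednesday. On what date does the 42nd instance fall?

The 42nd occurrence is 41 intervals after the first: 41 × 2 = 82 days after Mar 13, 2041.
Mar has 31 days — 18 days to the end of Mar leaves 64.
Apr has 30 days (34 left).
May has 31 days (3 left).
3 days into Jun → Jun 3, 2041.

Jun 3, 2041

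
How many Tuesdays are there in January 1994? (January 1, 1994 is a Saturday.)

January 1, 1994 is a Saturday; the first Tuesday on or after it is January 4, 1994 (3 days later).
From January 4, 1994 to January 31, 1994 is 31 − 4 = 27 days.
27 ÷ 7 = 3 full weeks with remainder 6, so 3 more Tuesdays after the first → 4.

4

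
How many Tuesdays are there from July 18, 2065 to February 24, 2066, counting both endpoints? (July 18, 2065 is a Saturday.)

32

July 18, 2065 is a Saturday; the first Tuesday on or after it is July 21, 2065 (3 days later).
From July 21, 2065 to February 24, 2066: 10 + 31 + 30 + 31 + 30 + 31 + 31 + 24 = 218 days (rest of July, August, September, October, November, December, January, February).
218 ÷ 7 = 31 full weeks with remainder 1, so 31 more Tuesdays after the first → 32.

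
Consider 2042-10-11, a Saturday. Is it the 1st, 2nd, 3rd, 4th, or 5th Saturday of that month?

2nd

Day 11 falls in week ⌈11/7⌉ of the month.
Days 1–7 hold the 1st Saturday, 8–14 the 2nd, 15–21 the 3rd, 22–28 the 4th, 29–31 the 5th.
11 is in the range for the 2nd.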